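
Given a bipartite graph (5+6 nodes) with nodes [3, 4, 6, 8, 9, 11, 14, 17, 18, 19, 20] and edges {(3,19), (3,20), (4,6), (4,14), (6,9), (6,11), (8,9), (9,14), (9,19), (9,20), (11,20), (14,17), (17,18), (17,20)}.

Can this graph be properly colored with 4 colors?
Yes, G is 4-colorable

A valid 4-coloring: color 1: [3, 4, 9, 11, 17]; color 2: [6, 8, 14, 18, 19, 20].
(χ(G) = 2 ≤ 4.)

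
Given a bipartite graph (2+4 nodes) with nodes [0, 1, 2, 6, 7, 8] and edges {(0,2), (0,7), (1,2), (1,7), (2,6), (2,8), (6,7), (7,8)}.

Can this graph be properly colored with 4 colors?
Yes, G is 4-colorable

A valid 4-coloring: color 1: [2, 7]; color 2: [0, 1, 6, 8].
(χ(G) = 2 ≤ 4.)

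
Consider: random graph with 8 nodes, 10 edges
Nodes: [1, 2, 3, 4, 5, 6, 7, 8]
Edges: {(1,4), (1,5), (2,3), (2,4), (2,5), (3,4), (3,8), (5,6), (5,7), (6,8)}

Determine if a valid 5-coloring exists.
A valid 5-coloring: color 1: [3, 5]; color 2: [1, 2, 6, 7]; color 3: [4, 8].
(χ(G) = 3 ≤ 5.)

Yes, G is 5-colorable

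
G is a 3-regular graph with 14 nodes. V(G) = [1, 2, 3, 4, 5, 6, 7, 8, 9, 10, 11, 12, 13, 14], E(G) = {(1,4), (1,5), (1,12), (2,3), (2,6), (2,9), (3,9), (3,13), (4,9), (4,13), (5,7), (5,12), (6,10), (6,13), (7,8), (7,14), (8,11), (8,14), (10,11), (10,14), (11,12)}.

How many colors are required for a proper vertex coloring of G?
Clique number ω(G) = 3 (lower bound: χ ≥ ω).
The clique on [1, 5, 12] has size 3, forcing χ ≥ 3, and the coloring below uses 3 colors, so χ(G) = 3.
A valid 3-coloring: color 1: [1, 6, 7, 9, 11]; color 2: [3, 4, 5, 14]; color 3: [2, 8, 10, 12, 13].

χ(G) = 3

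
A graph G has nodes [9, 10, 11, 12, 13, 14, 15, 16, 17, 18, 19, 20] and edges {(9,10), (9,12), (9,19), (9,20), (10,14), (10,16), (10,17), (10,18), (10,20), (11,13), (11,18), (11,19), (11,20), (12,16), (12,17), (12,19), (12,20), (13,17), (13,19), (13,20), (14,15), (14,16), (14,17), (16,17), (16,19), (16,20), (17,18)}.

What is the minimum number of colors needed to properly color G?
Clique number ω(G) = 4 (lower bound: χ ≥ ω).
The clique on [10, 14, 16, 17] has size 4, forcing χ ≥ 4, and the coloring below uses 4 colors, so χ(G) = 4.
A valid 4-coloring: color 1: [10, 11, 12, 15]; color 2: [17, 19, 20]; color 3: [9, 13, 16, 18]; color 4: [14].

χ(G) = 4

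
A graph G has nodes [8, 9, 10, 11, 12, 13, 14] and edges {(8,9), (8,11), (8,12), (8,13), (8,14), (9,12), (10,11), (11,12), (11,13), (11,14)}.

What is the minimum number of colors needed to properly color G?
χ(G) = 3

Clique number ω(G) = 3 (lower bound: χ ≥ ω).
The clique on [8, 9, 12] has size 3, forcing χ ≥ 3, and the coloring below uses 3 colors, so χ(G) = 3.
A valid 3-coloring: color 1: [9, 11]; color 2: [8, 10]; color 3: [12, 13, 14].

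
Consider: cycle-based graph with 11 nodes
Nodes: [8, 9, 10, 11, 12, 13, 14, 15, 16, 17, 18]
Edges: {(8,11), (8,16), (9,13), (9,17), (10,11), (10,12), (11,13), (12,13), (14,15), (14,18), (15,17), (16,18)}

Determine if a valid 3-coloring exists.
A valid 3-coloring: color 1: [10, 13, 14, 16, 17]; color 2: [9, 11, 12, 15, 18]; color 3: [8].
(χ(G) = 3 ≤ 3.)

Yes, G is 3-colorable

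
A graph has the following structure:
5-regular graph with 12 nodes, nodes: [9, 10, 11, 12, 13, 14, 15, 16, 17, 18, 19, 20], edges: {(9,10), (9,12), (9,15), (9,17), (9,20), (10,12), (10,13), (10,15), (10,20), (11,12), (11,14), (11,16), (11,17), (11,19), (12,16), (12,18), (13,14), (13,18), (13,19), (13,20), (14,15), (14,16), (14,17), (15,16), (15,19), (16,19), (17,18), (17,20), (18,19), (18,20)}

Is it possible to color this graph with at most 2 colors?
No, G is not 2-colorable

The clique on vertices [9, 17, 20] has size 3 > 2, so it alone needs 3 colors.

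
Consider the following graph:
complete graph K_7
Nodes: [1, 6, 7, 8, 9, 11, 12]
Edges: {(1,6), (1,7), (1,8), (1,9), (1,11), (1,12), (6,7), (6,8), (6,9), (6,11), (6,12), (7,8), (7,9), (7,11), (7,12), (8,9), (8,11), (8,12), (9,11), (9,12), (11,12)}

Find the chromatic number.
Clique number ω(G) = 7 (lower bound: χ ≥ ω).
The clique on [1, 6, 7, 8, 9, 11, 12] has size 7, forcing χ ≥ 7, and the coloring below uses 7 colors, so χ(G) = 7.
A valid 7-coloring: color 1: [1]; color 2: [7]; color 3: [8]; color 4: [12]; color 5: [11]; color 6: [6]; color 7: [9].

χ(G) = 7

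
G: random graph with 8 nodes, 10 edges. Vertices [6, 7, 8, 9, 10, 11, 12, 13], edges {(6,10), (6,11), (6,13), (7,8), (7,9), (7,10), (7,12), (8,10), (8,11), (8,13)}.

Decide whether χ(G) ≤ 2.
The clique on vertices [7, 8, 10] has size 3 > 2, so it alone needs 3 colors.

No, G is not 2-colorable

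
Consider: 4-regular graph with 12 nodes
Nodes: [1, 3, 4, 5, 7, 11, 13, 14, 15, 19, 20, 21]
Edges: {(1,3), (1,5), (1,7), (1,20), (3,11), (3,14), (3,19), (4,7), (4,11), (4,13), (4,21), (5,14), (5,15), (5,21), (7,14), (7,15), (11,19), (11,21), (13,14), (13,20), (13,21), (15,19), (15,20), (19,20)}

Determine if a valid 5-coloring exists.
Yes, G is 5-colorable

A valid 5-coloring: color 1: [1, 11, 13, 15]; color 2: [3, 5, 7, 20]; color 3: [14, 19, 21]; color 4: [4].
(χ(G) = 4 ≤ 5.)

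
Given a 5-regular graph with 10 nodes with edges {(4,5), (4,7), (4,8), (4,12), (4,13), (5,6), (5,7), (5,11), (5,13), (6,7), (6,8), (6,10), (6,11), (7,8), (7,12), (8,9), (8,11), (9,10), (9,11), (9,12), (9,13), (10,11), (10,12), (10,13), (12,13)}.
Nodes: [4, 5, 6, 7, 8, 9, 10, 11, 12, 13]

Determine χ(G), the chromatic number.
Clique number ω(G) = 4 (lower bound: χ ≥ ω).
The clique on [9, 10, 12, 13] has size 4, forcing χ ≥ 4, and the coloring below uses 4 colors, so χ(G) = 4.
A valid 4-coloring: color 1: [7, 11, 13]; color 2: [4, 10]; color 3: [6, 9]; color 4: [5, 8, 12].

χ(G) = 4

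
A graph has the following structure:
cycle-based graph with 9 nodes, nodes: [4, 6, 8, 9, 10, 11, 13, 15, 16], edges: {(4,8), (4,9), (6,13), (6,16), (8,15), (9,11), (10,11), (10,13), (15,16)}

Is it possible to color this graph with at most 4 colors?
Yes, G is 4-colorable

A valid 4-coloring: color 1: [4, 6, 11, 15]; color 2: [8, 9, 13, 16]; color 3: [10].
(χ(G) = 3 ≤ 4.)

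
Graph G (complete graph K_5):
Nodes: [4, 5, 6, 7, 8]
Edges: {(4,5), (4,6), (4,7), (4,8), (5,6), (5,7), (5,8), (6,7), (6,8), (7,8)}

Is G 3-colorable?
No, G is not 3-colorable

The clique on vertices [4, 5, 6, 7, 8] has size 5 > 3, so it alone needs 5 colors.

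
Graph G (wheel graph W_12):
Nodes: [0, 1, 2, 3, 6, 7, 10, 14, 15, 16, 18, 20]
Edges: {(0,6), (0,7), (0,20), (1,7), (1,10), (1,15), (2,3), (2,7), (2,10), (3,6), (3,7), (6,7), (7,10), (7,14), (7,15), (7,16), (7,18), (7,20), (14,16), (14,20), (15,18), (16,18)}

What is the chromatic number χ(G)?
Clique number ω(G) = 3 (lower bound: χ ≥ ω).
Odd cycle [20, 0, 6, 3, 2, 10, 1, 15, 18, 16, 14] needs 3 colors (χ ≥ 3).
Vertex 7 is adjacent to every vertex of [0, 1, 2, 3, 6, 10, 14, 15, 16, 18, 20], which already need 3 colors among themselves, so 7 needs a new color (χ ≥ 4).
The coloring below uses 4 colors, so χ(G) = 4.
A valid 4-coloring: color 1: [7]; color 2: [1, 2, 6, 16, 20]; color 3: [0, 3, 10, 14, 15]; color 4: [18].

χ(G) = 4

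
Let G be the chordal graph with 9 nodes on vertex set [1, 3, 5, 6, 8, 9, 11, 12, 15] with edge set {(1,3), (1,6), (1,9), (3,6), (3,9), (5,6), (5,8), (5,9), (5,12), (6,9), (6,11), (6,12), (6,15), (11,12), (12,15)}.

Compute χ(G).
χ(G) = 4

Clique number ω(G) = 4 (lower bound: χ ≥ ω).
The clique on [1, 3, 6, 9] has size 4, forcing χ ≥ 4, and the coloring below uses 4 colors, so χ(G) = 4.
A valid 4-coloring: color 1: [6, 8]; color 2: [1, 5, 11, 15]; color 3: [9, 12]; color 4: [3].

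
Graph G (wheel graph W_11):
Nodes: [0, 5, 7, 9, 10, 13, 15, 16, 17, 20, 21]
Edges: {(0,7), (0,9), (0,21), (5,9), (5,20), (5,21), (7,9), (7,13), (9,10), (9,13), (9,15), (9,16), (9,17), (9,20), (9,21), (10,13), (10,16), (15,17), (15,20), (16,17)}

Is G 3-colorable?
Yes, G is 3-colorable

A valid 3-coloring: color 1: [9]; color 2: [7, 10, 17, 20, 21]; color 3: [0, 5, 13, 15, 16].
(χ(G) = 3 ≤ 3.)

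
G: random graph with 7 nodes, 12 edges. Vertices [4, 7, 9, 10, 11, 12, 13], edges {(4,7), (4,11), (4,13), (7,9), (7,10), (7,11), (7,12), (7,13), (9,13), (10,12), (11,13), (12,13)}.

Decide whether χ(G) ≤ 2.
No, G is not 2-colorable

The clique on vertices [4, 7, 11, 13] has size 4 > 2, so it alone needs 4 colors.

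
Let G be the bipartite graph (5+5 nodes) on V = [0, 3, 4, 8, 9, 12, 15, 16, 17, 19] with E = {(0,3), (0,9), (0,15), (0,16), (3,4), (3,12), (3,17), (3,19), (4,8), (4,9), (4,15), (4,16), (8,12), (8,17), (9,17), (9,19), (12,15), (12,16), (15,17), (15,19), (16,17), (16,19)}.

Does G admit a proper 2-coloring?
A valid 2-coloring: color 1: [0, 4, 12, 17, 19]; color 2: [3, 8, 9, 15, 16].
(χ(G) = 2 ≤ 2.)

Yes, G is 2-colorable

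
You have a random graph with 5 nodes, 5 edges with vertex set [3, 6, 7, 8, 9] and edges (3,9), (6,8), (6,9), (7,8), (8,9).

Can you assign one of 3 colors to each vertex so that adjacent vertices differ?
Yes, G is 3-colorable

A valid 3-coloring: color 1: [7, 9]; color 2: [3, 8]; color 3: [6].
(χ(G) = 3 ≤ 3.)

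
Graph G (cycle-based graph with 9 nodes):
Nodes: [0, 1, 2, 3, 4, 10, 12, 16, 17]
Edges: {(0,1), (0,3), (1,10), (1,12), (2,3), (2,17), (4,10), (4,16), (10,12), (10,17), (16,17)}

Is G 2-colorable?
The clique on vertices [1, 10, 12] has size 3 > 2, so it alone needs 3 colors.

No, G is not 2-colorable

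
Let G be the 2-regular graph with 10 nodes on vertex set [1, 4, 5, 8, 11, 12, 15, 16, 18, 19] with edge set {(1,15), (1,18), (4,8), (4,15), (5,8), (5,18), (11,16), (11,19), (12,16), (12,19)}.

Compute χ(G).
χ(G) = 2

Clique number ω(G) = 2 (lower bound: χ ≥ ω).
The graph is bipartite (no odd cycle), so 2 colors suffice: χ(G) = 2.
A valid 2-coloring: color 1: [1, 4, 5, 11, 12]; color 2: [8, 15, 16, 18, 19].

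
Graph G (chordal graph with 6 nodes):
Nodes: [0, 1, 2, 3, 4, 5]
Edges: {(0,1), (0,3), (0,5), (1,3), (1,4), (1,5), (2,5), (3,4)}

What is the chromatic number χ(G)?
Clique number ω(G) = 3 (lower bound: χ ≥ ω).
The clique on [0, 1, 3] has size 3, forcing χ ≥ 3, and the coloring below uses 3 colors, so χ(G) = 3.
A valid 3-coloring: color 1: [1, 2]; color 2: [3, 5]; color 3: [0, 4].

χ(G) = 3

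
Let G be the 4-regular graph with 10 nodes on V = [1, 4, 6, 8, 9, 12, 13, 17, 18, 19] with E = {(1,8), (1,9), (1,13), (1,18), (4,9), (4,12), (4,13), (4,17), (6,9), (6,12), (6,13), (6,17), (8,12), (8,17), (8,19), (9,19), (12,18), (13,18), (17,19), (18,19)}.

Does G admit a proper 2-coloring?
No, G is not 2-colorable

The clique on vertices [1, 13, 18] has size 3 > 2, so it alone needs 3 colors.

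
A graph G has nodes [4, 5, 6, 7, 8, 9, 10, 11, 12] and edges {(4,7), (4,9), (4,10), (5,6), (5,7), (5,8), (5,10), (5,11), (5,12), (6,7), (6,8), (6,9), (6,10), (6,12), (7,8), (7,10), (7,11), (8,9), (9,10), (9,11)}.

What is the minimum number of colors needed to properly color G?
χ(G) = 4

Clique number ω(G) = 4 (lower bound: χ ≥ ω).
The clique on [5, 6, 7, 8] has size 4, forcing χ ≥ 4, and the coloring below uses 4 colors, so χ(G) = 4.
A valid 4-coloring: color 1: [5, 9]; color 2: [4, 6, 11]; color 3: [7, 12]; color 4: [8, 10].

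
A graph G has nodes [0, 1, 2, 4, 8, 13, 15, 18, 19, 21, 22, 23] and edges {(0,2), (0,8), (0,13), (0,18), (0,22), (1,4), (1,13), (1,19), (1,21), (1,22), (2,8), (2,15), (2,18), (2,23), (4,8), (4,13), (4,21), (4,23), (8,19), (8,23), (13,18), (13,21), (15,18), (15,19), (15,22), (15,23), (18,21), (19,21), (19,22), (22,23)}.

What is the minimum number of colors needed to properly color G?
χ(G) = 4

Clique number ω(G) = 4 (lower bound: χ ≥ ω).
The clique on [1, 4, 13, 21] has size 4, forcing χ ≥ 4, and the coloring below uses 4 colors, so χ(G) = 4.
A valid 4-coloring: color 1: [0, 15, 21]; color 2: [8, 13, 22]; color 3: [2, 4, 19]; color 4: [1, 18, 23].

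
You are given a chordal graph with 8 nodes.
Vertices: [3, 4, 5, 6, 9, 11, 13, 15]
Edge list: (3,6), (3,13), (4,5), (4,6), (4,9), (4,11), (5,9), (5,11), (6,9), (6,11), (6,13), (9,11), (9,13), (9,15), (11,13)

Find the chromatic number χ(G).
χ(G) = 4

Clique number ω(G) = 4 (lower bound: χ ≥ ω).
The clique on [4, 5, 9, 11] has size 4, forcing χ ≥ 4, and the coloring below uses 4 colors, so χ(G) = 4.
A valid 4-coloring: color 1: [3, 9]; color 2: [11, 15]; color 3: [5, 6]; color 4: [4, 13].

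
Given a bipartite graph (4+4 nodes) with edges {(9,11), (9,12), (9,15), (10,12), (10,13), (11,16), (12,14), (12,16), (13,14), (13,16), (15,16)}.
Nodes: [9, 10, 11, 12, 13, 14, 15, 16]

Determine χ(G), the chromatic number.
Clique number ω(G) = 2 (lower bound: χ ≥ ω).
The graph is bipartite (no odd cycle), so 2 colors suffice: χ(G) = 2.
A valid 2-coloring: color 1: [11, 12, 13, 15]; color 2: [9, 10, 14, 16].

χ(G) = 2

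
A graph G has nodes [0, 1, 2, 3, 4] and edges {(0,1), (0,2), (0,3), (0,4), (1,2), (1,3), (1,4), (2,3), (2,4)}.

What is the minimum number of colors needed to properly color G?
χ(G) = 4

Clique number ω(G) = 4 (lower bound: χ ≥ ω).
The clique on [0, 1, 2, 3] has size 4, forcing χ ≥ 4, and the coloring below uses 4 colors, so χ(G) = 4.
A valid 4-coloring: color 1: [0]; color 2: [2]; color 3: [1]; color 4: [3, 4].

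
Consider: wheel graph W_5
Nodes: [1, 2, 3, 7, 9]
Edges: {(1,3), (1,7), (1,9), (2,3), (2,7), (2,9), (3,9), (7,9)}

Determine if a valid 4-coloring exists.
Yes, G is 4-colorable

A valid 4-coloring: color 1: [9]; color 2: [3, 7]; color 3: [1, 2].
(χ(G) = 3 ≤ 4.)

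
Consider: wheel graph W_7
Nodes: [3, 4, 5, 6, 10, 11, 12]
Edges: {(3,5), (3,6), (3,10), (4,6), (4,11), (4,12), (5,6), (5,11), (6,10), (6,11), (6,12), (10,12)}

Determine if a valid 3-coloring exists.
A valid 3-coloring: color 1: [6]; color 2: [4, 5, 10]; color 3: [3, 11, 12].
(χ(G) = 3 ≤ 3.)

Yes, G is 3-colorable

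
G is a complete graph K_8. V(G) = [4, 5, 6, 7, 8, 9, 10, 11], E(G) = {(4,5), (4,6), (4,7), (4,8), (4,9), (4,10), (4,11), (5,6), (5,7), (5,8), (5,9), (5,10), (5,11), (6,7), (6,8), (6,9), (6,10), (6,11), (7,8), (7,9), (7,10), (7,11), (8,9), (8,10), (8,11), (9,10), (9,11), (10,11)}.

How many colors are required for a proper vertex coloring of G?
Clique number ω(G) = 8 (lower bound: χ ≥ ω).
The clique on [4, 5, 6, 7, 8, 9, 10, 11] has size 8, forcing χ ≥ 8, and the coloring below uses 8 colors, so χ(G) = 8.
A valid 8-coloring: color 1: [5]; color 2: [10]; color 3: [8]; color 4: [7]; color 5: [6]; color 6: [4]; color 7: [11]; color 8: [9].

χ(G) = 8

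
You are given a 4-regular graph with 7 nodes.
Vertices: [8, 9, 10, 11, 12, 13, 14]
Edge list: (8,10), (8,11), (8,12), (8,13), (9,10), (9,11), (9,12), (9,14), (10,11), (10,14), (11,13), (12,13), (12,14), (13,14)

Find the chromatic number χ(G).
Clique number ω(G) = 3 (lower bound: χ ≥ ω).
Suppose a proper 3-coloring c exists. The clique [8, 10, 11] takes 3 distinct colors; by symmetry let c(8) = 1, c(10) = 2, c(11) = 3.
- Vertex 9: neighbors [10, 11] already have colors [2, 3] ⇒ c(9) = 1.
- Vertex 13: neighbors [8, 11] already have colors [1, 3] ⇒ c(13) = 2.
- Vertex 12: neighbors [8, 13] already have colors [1, 2] ⇒ c(12) = 3.
- Vertex 14: neighbors [9, 10, 12] already have colors [1, 2, 3] — all 3 colors blocked. Contradiction.
The forced assignments end in a contradiction, so G has no proper 3-coloring (χ ≥ 4).
The coloring below uses 4 colors, so χ(G) = 4.
A valid 4-coloring: color 1: [10, 12]; color 2: [9, 13]; color 3: [11, 14]; color 4: [8].

χ(G) = 4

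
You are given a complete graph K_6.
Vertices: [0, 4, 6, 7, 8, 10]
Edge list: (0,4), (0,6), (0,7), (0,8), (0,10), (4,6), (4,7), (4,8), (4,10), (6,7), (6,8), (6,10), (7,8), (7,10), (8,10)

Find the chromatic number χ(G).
Clique number ω(G) = 6 (lower bound: χ ≥ ω).
The clique on [0, 4, 6, 7, 8, 10] has size 6, forcing χ ≥ 6, and the coloring below uses 6 colors, so χ(G) = 6.
A valid 6-coloring: color 1: [7]; color 2: [8]; color 3: [10]; color 4: [6]; color 5: [0]; color 6: [4].

χ(G) = 6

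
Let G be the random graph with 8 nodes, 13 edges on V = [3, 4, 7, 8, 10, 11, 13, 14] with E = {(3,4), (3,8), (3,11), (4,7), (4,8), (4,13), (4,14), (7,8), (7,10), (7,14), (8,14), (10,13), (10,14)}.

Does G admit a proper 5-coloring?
Yes, G is 5-colorable

A valid 5-coloring: color 1: [4, 10, 11]; color 2: [3, 13, 14]; color 3: [7]; color 4: [8].
(χ(G) = 4 ≤ 5.)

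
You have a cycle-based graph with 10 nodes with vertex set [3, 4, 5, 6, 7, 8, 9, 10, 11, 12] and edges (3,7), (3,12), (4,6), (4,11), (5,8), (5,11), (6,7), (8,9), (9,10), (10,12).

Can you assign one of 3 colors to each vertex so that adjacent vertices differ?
Yes, G is 3-colorable

A valid 3-coloring: color 1: [4, 5, 7, 9, 12]; color 2: [3, 6, 8, 10, 11].
(χ(G) = 2 ≤ 3.)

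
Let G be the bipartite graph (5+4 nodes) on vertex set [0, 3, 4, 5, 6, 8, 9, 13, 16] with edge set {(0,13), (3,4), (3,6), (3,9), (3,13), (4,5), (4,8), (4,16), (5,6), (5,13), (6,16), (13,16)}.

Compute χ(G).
χ(G) = 2

Clique number ω(G) = 2 (lower bound: χ ≥ ω).
The graph is bipartite (no odd cycle), so 2 colors suffice: χ(G) = 2.
A valid 2-coloring: color 1: [0, 3, 5, 8, 16]; color 2: [4, 6, 9, 13].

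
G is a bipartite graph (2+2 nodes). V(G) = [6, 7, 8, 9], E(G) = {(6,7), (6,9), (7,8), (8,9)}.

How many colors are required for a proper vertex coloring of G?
Clique number ω(G) = 2 (lower bound: χ ≥ ω).
The graph is bipartite (no odd cycle), so 2 colors suffice: χ(G) = 2.
A valid 2-coloring: color 1: [6, 8]; color 2: [7, 9].

χ(G) = 2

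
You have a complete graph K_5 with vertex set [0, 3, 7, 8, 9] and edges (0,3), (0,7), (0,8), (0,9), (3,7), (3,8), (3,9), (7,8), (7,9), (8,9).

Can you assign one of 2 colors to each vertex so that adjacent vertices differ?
The clique on vertices [0, 3, 7, 8, 9] has size 5 > 2, so it alone needs 5 colors.

No, G is not 2-colorable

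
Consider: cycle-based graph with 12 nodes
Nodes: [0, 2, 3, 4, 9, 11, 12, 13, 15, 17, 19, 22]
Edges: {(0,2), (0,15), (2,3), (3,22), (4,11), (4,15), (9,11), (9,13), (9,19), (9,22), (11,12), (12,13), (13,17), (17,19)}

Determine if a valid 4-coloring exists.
A valid 4-coloring: color 1: [0, 3, 4, 9, 12, 17]; color 2: [2, 11, 13, 15, 19, 22].
(χ(G) = 2 ≤ 4.)

Yes, G is 4-colorable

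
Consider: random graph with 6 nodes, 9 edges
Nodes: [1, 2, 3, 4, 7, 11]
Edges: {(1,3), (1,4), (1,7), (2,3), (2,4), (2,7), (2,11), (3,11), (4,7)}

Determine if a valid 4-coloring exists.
A valid 4-coloring: color 1: [1, 2]; color 2: [3, 4]; color 3: [7, 11].
(χ(G) = 3 ≤ 4.)

Yes, G is 4-colorable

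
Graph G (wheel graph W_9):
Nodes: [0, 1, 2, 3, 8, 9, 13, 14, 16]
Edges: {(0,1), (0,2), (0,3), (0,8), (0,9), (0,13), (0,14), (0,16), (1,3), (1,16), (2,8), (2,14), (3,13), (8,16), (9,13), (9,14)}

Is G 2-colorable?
No, G is not 2-colorable

The clique on vertices [0, 1, 16] has size 3 > 2, so it alone needs 3 colors.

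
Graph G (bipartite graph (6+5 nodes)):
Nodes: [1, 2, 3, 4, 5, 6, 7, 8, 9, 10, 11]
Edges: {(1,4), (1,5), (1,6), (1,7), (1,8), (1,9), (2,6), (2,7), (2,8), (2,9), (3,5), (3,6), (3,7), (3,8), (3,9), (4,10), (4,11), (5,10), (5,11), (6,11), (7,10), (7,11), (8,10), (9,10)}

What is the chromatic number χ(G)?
χ(G) = 2

Clique number ω(G) = 2 (lower bound: χ ≥ ω).
The graph is bipartite (no odd cycle), so 2 colors suffice: χ(G) = 2.
A valid 2-coloring: color 1: [1, 2, 3, 10, 11]; color 2: [4, 5, 6, 7, 8, 9].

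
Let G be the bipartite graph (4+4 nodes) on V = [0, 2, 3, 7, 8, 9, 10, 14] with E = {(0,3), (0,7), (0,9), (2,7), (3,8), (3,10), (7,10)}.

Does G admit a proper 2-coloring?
A valid 2-coloring: color 1: [0, 2, 8, 10, 14]; color 2: [3, 7, 9].
(χ(G) = 2 ≤ 2.)

Yes, G is 2-colorable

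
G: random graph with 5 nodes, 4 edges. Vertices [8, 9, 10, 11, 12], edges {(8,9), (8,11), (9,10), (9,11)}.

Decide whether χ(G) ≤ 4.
A valid 4-coloring: color 1: [9, 12]; color 2: [10, 11]; color 3: [8].
(χ(G) = 3 ≤ 4.)

Yes, G is 4-colorable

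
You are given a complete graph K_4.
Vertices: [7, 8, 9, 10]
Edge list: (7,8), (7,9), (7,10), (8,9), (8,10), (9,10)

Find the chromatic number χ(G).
χ(G) = 4

Clique number ω(G) = 4 (lower bound: χ ≥ ω).
The clique on [7, 8, 9, 10] has size 4, forcing χ ≥ 4, and the coloring below uses 4 colors, so χ(G) = 4.
A valid 4-coloring: color 1: [9]; color 2: [10]; color 3: [8]; color 4: [7].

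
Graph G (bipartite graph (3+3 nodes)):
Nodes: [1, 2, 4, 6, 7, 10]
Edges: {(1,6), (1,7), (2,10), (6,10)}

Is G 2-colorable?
Yes, G is 2-colorable

A valid 2-coloring: color 1: [1, 4, 10]; color 2: [2, 6, 7].
(χ(G) = 2 ≤ 2.)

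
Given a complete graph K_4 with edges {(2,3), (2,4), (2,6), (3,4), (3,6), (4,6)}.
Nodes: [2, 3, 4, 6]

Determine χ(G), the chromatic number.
Clique number ω(G) = 4 (lower bound: χ ≥ ω).
The clique on [2, 3, 4, 6] has size 4, forcing χ ≥ 4, and the coloring below uses 4 colors, so χ(G) = 4.
A valid 4-coloring: color 1: [2]; color 2: [4]; color 3: [6]; color 4: [3].

χ(G) = 4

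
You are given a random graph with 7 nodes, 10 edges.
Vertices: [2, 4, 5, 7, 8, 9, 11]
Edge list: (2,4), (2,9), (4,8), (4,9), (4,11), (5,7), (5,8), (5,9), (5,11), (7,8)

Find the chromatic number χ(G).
Clique number ω(G) = 3 (lower bound: χ ≥ ω).
The clique on [2, 4, 9] has size 3, forcing χ ≥ 3, and the coloring below uses 3 colors, so χ(G) = 3.
A valid 3-coloring: color 1: [4, 5]; color 2: [7, 9, 11]; color 3: [2, 8].

χ(G) = 3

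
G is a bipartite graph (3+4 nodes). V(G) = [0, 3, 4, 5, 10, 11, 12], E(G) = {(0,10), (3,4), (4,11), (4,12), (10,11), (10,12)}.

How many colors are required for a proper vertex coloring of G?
χ(G) = 2

Clique number ω(G) = 2 (lower bound: χ ≥ ω).
The graph is bipartite (no odd cycle), so 2 colors suffice: χ(G) = 2.
A valid 2-coloring: color 1: [4, 5, 10]; color 2: [0, 3, 11, 12].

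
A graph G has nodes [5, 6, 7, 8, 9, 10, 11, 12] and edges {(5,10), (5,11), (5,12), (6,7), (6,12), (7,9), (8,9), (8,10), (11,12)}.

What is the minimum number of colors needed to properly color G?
Clique number ω(G) = 3 (lower bound: χ ≥ ω).
The clique on [5, 11, 12] has size 3, forcing χ ≥ 3, and the coloring below uses 3 colors, so χ(G) = 3.
A valid 3-coloring: color 1: [7, 8, 12]; color 2: [5, 6, 9]; color 3: [10, 11].

χ(G) = 3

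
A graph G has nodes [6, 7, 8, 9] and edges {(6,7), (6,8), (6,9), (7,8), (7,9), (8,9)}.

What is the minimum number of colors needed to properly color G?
Clique number ω(G) = 4 (lower bound: χ ≥ ω).
The clique on [6, 7, 8, 9] has size 4, forcing χ ≥ 4, and the coloring below uses 4 colors, so χ(G) = 4.
A valid 4-coloring: color 1: [8]; color 2: [6]; color 3: [7]; color 4: [9].

χ(G) = 4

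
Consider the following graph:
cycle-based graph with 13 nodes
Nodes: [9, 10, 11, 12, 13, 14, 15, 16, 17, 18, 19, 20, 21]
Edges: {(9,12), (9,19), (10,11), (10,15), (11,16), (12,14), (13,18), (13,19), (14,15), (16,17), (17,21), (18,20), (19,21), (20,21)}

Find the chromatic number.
χ(G) = 3

Clique number ω(G) = 2 (lower bound: χ ≥ ω).
Odd cycle [13, 18, 20, 21, 17, 16, 11, 10, 15, 14, 12, 9, 19] needs 3 colors (χ ≥ 3).
The coloring below uses 3 colors, so χ(G) = 3.
A valid 3-coloring: color 1: [11, 12, 15, 17, 18, 19]; color 2: [9, 10, 13, 14, 16, 21]; color 3: [20].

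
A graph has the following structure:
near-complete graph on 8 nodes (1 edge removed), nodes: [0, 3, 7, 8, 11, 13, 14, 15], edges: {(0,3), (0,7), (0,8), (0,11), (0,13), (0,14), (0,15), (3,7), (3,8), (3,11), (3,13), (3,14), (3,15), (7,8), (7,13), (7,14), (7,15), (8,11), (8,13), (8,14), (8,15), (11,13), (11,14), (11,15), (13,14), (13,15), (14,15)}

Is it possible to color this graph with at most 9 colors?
Yes, G is 9-colorable

A valid 9-coloring: color 1: [8]; color 2: [14]; color 3: [0]; color 4: [13]; color 5: [15]; color 6: [3]; color 7: [7, 11].
(χ(G) = 7 ≤ 9.)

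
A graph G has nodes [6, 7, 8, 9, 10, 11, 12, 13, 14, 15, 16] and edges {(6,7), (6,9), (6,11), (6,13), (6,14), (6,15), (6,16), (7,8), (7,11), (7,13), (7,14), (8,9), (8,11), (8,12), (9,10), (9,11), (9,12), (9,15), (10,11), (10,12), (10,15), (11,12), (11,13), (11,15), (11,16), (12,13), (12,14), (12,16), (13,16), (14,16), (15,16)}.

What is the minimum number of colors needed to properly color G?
Clique number ω(G) = 4 (lower bound: χ ≥ ω).
Suppose a proper 4-coloring c exists. The clique [6, 7, 11, 13] takes 4 distinct colors; by symmetry let c(6) = 1, c(7) = 2, c(11) = 3, c(13) = 4.
- Vertex 16: neighbors [6, 11, 13] already have colors [1, 3, 4] ⇒ c(16) = 2.
- Vertex 12: neighbors [16, 11, 13] already have colors [2, 3, 4] ⇒ c(12) = 1.
- Vertex 15: neighbors [6, 16, 11] already have colors [1, 2, 3] ⇒ c(15) = 4.
- Vertex 9: neighbors [6, 11, 15] already have colors [1, 3, 4] ⇒ c(9) = 2.
- Vertex 10: neighbors [12, 9, 11, 15] already have colors [1, 2, 3, 4] — all 4 colors blocked. Contradiction.
The forced assignments end in a contradiction, so G has no proper 4-coloring (χ ≥ 5).
The coloring below uses 5 colors, so χ(G) = 5.
A valid 5-coloring: color 1: [11, 14]; color 2: [6, 12]; color 3: [7, 9, 16]; color 4: [8, 13, 15]; color 5: [10].

χ(G) = 5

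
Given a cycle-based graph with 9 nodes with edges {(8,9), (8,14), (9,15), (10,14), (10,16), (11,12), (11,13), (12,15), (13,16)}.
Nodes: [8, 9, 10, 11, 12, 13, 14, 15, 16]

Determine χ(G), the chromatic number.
Clique number ω(G) = 2 (lower bound: χ ≥ ω).
Odd cycle [8, 14, 10, 16, 13, 11, 12, 15, 9] needs 3 colors (χ ≥ 3).
The coloring below uses 3 colors, so χ(G) = 3.
A valid 3-coloring: color 1: [8, 10, 13, 15]; color 2: [9, 11, 14, 16]; color 3: [12].

χ(G) = 3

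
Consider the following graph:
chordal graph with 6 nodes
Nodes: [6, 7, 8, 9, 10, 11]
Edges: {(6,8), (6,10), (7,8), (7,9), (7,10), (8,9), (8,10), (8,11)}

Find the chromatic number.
χ(G) = 3

Clique number ω(G) = 3 (lower bound: χ ≥ ω).
The clique on [6, 8, 10] has size 3, forcing χ ≥ 3, and the coloring below uses 3 colors, so χ(G) = 3.
A valid 3-coloring: color 1: [8]; color 2: [9, 10, 11]; color 3: [6, 7].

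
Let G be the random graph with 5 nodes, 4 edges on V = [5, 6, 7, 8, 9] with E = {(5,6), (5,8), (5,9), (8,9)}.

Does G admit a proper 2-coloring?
No, G is not 2-colorable

The clique on vertices [5, 8, 9] has size 3 > 2, so it alone needs 3 colors.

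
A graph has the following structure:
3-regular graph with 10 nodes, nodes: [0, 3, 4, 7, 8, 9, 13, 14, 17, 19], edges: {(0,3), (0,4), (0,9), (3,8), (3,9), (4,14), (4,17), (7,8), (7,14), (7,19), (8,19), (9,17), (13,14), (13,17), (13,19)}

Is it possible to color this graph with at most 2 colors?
The clique on vertices [0, 3, 9] has size 3 > 2, so it alone needs 3 colors.

No, G is not 2-colorable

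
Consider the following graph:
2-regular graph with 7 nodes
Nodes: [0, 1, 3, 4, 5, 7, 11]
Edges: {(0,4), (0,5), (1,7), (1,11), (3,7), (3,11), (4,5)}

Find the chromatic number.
χ(G) = 3

Clique number ω(G) = 3 (lower bound: χ ≥ ω).
The clique on [0, 4, 5] has size 3, forcing χ ≥ 3, and the coloring below uses 3 colors, so χ(G) = 3.
A valid 3-coloring: color 1: [0, 1, 3]; color 2: [5, 7, 11]; color 3: [4].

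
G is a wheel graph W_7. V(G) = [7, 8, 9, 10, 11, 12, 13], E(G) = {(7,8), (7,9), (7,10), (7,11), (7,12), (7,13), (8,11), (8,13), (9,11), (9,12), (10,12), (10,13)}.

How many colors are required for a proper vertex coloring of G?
Clique number ω(G) = 3 (lower bound: χ ≥ ω).
The clique on [7, 8, 11] has size 3, forcing χ ≥ 3, and the coloring below uses 3 colors, so χ(G) = 3.
A valid 3-coloring: color 1: [7]; color 2: [11, 12, 13]; color 3: [8, 9, 10].

χ(G) = 3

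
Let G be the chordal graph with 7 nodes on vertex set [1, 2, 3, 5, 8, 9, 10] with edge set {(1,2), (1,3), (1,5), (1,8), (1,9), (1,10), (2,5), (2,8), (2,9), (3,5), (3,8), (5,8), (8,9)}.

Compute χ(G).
χ(G) = 4

Clique number ω(G) = 4 (lower bound: χ ≥ ω).
The clique on [1, 2, 8, 9] has size 4, forcing χ ≥ 4, and the coloring below uses 4 colors, so χ(G) = 4.
A valid 4-coloring: color 1: [1]; color 2: [8, 10]; color 3: [2, 3]; color 4: [5, 9].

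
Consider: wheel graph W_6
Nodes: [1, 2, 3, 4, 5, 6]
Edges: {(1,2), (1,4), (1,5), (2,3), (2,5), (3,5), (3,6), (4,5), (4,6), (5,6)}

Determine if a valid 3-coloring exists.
No, G is not 3-colorable

Odd cycle [3, 2, 1, 4, 6] needs 3 colors (χ ≥ 3).
Vertex 5 is adjacent to every vertex of [1, 2, 3, 4, 6], which already need 3 colors among themselves, so 5 needs a new color (χ ≥ 4).
Hence χ(G) ≥ 4 > 3, so no proper 3-coloring exists.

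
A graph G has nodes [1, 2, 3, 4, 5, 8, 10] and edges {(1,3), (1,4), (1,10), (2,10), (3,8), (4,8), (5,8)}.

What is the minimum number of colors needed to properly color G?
Clique number ω(G) = 2 (lower bound: χ ≥ ω).
The graph is bipartite (no odd cycle), so 2 colors suffice: χ(G) = 2.
A valid 2-coloring: color 1: [1, 2, 8]; color 2: [3, 4, 5, 10].

χ(G) = 2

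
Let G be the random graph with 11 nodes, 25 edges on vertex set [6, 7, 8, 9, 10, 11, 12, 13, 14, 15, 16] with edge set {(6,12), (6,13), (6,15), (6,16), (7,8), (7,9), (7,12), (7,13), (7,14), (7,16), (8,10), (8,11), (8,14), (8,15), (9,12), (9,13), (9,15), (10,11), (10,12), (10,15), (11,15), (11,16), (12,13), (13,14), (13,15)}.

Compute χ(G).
Clique number ω(G) = 4 (lower bound: χ ≥ ω).
The clique on [7, 9, 12, 13] has size 4, forcing χ ≥ 4, and the coloring below uses 4 colors, so χ(G) = 4.
A valid 4-coloring: color 1: [12, 14, 15, 16]; color 2: [8, 13]; color 3: [6, 7, 11]; color 4: [9, 10].

χ(G) = 4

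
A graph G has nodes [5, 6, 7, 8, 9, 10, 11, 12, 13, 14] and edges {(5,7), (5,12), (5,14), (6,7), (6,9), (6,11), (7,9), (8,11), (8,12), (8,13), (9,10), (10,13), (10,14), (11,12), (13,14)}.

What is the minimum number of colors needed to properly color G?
χ(G) = 3

Clique number ω(G) = 3 (lower bound: χ ≥ ω).
The clique on [6, 7, 9] has size 3, forcing χ ≥ 3, and the coloring below uses 3 colors, so χ(G) = 3.
A valid 3-coloring: color 1: [7, 11, 14]; color 2: [9, 12, 13]; color 3: [5, 6, 8, 10].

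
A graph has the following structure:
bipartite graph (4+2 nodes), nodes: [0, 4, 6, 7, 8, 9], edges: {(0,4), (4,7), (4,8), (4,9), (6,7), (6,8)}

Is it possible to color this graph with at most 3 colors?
A valid 3-coloring: color 1: [4, 6]; color 2: [0, 7, 8, 9].
(χ(G) = 2 ≤ 3.)

Yes, G is 3-colorable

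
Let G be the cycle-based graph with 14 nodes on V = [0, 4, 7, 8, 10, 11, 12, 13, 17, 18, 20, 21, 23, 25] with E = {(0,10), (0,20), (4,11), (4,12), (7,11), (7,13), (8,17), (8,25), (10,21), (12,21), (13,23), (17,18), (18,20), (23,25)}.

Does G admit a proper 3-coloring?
A valid 3-coloring: color 1: [0, 4, 7, 8, 18, 21, 23]; color 2: [10, 11, 12, 13, 17, 20, 25].
(χ(G) = 2 ≤ 3.)

Yes, G is 3-colorable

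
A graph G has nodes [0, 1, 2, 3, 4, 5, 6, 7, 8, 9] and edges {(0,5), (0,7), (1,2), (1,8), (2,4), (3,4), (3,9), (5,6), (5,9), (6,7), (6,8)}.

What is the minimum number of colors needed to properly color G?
χ(G) = 2

Clique number ω(G) = 2 (lower bound: χ ≥ ω).
The graph is bipartite (no odd cycle), so 2 colors suffice: χ(G) = 2.
A valid 2-coloring: color 1: [2, 3, 5, 7, 8]; color 2: [0, 1, 4, 6, 9].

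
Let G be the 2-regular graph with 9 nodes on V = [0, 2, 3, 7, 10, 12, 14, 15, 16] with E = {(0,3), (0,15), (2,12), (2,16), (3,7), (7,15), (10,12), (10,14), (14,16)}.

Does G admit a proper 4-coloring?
Yes, G is 4-colorable

A valid 4-coloring: color 1: [3, 10, 15, 16]; color 2: [0, 2, 7, 14]; color 3: [12].
(χ(G) = 3 ≤ 4.)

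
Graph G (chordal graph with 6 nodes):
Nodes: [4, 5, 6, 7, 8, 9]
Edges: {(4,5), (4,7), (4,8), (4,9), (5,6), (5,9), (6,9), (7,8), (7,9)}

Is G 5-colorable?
A valid 5-coloring: color 1: [8, 9]; color 2: [4, 6]; color 3: [5, 7].
(χ(G) = 3 ≤ 5.)

Yes, G is 5-colorable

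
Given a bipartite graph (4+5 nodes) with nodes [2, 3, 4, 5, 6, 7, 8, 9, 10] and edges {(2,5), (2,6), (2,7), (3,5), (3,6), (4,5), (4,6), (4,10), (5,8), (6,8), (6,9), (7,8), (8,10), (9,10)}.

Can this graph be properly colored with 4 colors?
A valid 4-coloring: color 1: [5, 6, 7, 10]; color 2: [2, 3, 4, 8, 9].
(χ(G) = 2 ≤ 4.)

Yes, G is 4-colorable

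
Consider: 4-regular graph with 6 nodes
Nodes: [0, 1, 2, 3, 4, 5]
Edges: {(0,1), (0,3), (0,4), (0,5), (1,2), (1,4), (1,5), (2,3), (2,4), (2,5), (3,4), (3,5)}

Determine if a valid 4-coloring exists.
A valid 4-coloring: color 1: [4, 5]; color 2: [1, 3]; color 3: [0, 2].
(χ(G) = 3 ≤ 4.)

Yes, G is 4-colorable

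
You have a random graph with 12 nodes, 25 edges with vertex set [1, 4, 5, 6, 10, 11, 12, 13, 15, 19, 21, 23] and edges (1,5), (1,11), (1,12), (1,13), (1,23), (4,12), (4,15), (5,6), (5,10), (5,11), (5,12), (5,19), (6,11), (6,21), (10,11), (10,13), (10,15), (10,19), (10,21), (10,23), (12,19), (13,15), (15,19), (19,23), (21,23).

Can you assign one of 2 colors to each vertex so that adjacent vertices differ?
No, G is not 2-colorable

The clique on vertices [1, 5, 11] has size 3 > 2, so it alone needs 3 colors.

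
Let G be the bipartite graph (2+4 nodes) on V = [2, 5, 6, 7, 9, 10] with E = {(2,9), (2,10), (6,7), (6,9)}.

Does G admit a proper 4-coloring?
Yes, G is 4-colorable

A valid 4-coloring: color 1: [2, 5, 6]; color 2: [7, 9, 10].
(χ(G) = 2 ≤ 4.)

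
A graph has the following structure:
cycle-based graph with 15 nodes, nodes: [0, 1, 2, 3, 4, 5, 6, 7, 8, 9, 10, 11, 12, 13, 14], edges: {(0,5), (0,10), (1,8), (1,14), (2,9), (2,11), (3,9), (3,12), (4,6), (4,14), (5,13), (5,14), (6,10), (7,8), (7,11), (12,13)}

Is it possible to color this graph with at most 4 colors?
Yes, G is 4-colorable

A valid 4-coloring: color 1: [1, 2, 4, 5, 7, 10, 12]; color 2: [0, 3, 6, 8, 11, 13, 14]; color 3: [9].
(χ(G) = 3 ≤ 4.)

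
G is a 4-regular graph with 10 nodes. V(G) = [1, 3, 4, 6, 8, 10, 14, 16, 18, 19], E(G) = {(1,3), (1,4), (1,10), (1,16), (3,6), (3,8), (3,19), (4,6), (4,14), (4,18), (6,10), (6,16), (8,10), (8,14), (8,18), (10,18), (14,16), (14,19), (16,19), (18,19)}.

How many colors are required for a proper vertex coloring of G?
Clique number ω(G) = 3 (lower bound: χ ≥ ω).
The clique on [8, 10, 18] has size 3, forcing χ ≥ 3, and the coloring below uses 3 colors, so χ(G) = 3.
A valid 3-coloring: color 1: [4, 8, 19]; color 2: [1, 6, 14, 18]; color 3: [3, 10, 16].

χ(G) = 3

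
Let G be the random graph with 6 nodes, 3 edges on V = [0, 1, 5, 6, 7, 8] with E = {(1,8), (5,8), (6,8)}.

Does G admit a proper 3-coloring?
Yes, G is 3-colorable

A valid 3-coloring: color 1: [0, 7, 8]; color 2: [1, 5, 6].
(χ(G) = 2 ≤ 3.)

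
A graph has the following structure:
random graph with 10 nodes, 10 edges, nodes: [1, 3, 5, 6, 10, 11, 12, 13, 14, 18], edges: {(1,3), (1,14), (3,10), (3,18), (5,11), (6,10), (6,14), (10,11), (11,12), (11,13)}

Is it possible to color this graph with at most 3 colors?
Yes, G is 3-colorable

A valid 3-coloring: color 1: [3, 6, 11]; color 2: [5, 10, 12, 13, 14, 18]; color 3: [1].
(χ(G) = 3 ≤ 3.)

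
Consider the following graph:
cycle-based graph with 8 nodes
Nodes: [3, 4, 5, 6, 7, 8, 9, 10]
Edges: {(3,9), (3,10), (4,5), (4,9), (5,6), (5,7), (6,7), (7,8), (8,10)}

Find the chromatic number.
Clique number ω(G) = 3 (lower bound: χ ≥ ω).
The clique on [5, 6, 7] has size 3, forcing χ ≥ 3, and the coloring below uses 3 colors, so χ(G) = 3.
A valid 3-coloring: color 1: [4, 7, 10]; color 2: [5, 8, 9]; color 3: [3, 6].

χ(G) = 3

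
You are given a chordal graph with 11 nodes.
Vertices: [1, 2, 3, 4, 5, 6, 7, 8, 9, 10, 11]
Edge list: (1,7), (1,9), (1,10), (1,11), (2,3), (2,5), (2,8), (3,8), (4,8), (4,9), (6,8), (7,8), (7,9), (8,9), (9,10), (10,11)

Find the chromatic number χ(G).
Clique number ω(G) = 3 (lower bound: χ ≥ ω).
The clique on [1, 9, 10] has size 3, forcing χ ≥ 3, and the coloring below uses 3 colors, so χ(G) = 3.
A valid 3-coloring: color 1: [1, 5, 8]; color 2: [2, 6, 9, 11]; color 3: [3, 4, 7, 10].

χ(G) = 3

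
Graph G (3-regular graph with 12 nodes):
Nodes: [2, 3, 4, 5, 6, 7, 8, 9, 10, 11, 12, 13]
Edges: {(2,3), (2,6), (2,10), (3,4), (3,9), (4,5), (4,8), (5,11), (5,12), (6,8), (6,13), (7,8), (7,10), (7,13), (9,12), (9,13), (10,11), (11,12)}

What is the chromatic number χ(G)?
Clique number ω(G) = 3 (lower bound: χ ≥ ω).
The clique on [5, 11, 12] has size 3, forcing χ ≥ 3, and the coloring below uses 3 colors, so χ(G) = 3.
A valid 3-coloring: color 1: [3, 6, 7, 12]; color 2: [2, 4, 9, 11]; color 3: [5, 8, 10, 13].

χ(G) = 3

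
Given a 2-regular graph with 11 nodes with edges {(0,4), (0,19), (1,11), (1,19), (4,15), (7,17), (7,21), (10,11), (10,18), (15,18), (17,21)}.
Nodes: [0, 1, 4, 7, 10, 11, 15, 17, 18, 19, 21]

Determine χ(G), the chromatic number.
Clique number ω(G) = 3 (lower bound: χ ≥ ω).
The clique on [7, 17, 21] has size 3, forcing χ ≥ 3, and the coloring below uses 3 colors, so χ(G) = 3.
A valid 3-coloring: color 1: [4, 11, 18, 19, 21]; color 2: [0, 1, 7, 10, 15]; color 3: [17].

χ(G) = 3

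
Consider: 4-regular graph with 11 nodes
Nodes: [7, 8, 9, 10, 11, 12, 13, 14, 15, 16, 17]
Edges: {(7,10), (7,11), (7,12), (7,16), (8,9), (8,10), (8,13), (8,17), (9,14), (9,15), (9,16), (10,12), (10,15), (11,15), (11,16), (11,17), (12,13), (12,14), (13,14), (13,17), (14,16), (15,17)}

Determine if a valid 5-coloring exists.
A valid 5-coloring: color 1: [8, 11, 14]; color 2: [9, 10, 13]; color 3: [12, 15, 16]; color 4: [7, 17].
(χ(G) = 3 ≤ 5.)

Yes, G is 5-colorable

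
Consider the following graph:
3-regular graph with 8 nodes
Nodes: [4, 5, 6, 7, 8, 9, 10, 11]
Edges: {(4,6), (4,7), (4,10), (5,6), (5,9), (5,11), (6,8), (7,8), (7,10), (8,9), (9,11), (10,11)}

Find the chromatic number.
Clique number ω(G) = 3 (lower bound: χ ≥ ω).
The clique on [4, 7, 10] has size 3, forcing χ ≥ 3, and the coloring below uses 3 colors, so χ(G) = 3.
A valid 3-coloring: color 1: [6, 7, 9]; color 2: [5, 8, 10]; color 3: [4, 11].

χ(G) = 3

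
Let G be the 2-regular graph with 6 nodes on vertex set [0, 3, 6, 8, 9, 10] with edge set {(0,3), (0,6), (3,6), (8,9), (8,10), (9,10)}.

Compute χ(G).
χ(G) = 3

Clique number ω(G) = 3 (lower bound: χ ≥ ω).
The clique on [0, 3, 6] has size 3, forcing χ ≥ 3, and the coloring below uses 3 colors, so χ(G) = 3.
A valid 3-coloring: color 1: [6, 9]; color 2: [0, 8]; color 3: [3, 10].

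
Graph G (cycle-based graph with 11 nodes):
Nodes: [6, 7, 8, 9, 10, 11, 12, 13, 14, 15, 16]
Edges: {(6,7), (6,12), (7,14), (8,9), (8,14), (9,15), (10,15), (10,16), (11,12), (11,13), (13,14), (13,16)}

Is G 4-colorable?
A valid 4-coloring: color 1: [6, 9, 10, 11, 14]; color 2: [7, 8, 12, 13, 15]; color 3: [16].
(χ(G) = 3 ≤ 4.)

Yes, G is 4-colorable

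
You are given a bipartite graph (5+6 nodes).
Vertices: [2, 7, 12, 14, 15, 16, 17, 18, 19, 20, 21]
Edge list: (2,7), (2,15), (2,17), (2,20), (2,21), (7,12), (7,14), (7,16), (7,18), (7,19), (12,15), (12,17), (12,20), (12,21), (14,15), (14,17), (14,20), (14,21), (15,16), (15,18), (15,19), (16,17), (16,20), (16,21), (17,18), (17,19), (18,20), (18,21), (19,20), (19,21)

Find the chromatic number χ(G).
χ(G) = 2

Clique number ω(G) = 2 (lower bound: χ ≥ ω).
The graph is bipartite (no odd cycle), so 2 colors suffice: χ(G) = 2.
A valid 2-coloring: color 1: [7, 15, 17, 20, 21]; color 2: [2, 12, 14, 16, 18, 19].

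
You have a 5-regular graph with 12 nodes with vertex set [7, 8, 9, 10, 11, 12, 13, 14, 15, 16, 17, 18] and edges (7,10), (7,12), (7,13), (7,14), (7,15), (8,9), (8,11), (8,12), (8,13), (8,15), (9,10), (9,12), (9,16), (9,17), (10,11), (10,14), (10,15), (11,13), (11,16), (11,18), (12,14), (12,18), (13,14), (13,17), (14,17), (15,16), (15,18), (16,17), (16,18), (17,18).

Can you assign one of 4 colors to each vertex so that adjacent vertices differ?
Yes, G is 4-colorable

A valid 4-coloring: color 1: [10, 12, 13, 16]; color 2: [9, 11, 14, 15]; color 3: [7, 8, 17]; color 4: [18].
(χ(G) = 4 ≤ 4.)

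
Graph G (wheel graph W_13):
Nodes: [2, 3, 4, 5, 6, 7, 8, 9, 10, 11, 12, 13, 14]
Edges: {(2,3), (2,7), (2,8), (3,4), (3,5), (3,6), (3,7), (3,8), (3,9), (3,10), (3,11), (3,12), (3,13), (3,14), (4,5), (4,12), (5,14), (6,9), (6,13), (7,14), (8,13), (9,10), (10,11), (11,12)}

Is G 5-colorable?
A valid 5-coloring: color 1: [3]; color 2: [5, 6, 7, 8, 10, 12]; color 3: [2, 4, 9, 11, 13, 14].
(χ(G) = 3 ≤ 5.)

Yes, G is 5-colorable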